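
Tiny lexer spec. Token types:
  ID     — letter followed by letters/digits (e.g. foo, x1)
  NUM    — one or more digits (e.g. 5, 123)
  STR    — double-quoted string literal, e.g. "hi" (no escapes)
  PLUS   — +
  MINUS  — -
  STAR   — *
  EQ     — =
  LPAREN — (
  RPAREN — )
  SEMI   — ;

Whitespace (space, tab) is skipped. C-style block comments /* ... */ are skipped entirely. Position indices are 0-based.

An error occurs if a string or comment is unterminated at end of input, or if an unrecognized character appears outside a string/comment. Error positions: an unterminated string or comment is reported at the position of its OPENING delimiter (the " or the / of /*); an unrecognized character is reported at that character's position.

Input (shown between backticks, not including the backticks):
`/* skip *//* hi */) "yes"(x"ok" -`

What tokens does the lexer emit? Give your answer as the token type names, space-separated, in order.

Answer: RPAREN STR LPAREN ID STR MINUS

Derivation:
pos=0: enter COMMENT mode (saw '/*')
exit COMMENT mode (now at pos=10)
pos=10: enter COMMENT mode (saw '/*')
exit COMMENT mode (now at pos=18)
pos=18: emit RPAREN ')'
pos=20: enter STRING mode
pos=20: emit STR "yes" (now at pos=25)
pos=25: emit LPAREN '('
pos=26: emit ID 'x' (now at pos=27)
pos=27: enter STRING mode
pos=27: emit STR "ok" (now at pos=31)
pos=32: emit MINUS '-'
DONE. 6 tokens: [RPAREN, STR, LPAREN, ID, STR, MINUS]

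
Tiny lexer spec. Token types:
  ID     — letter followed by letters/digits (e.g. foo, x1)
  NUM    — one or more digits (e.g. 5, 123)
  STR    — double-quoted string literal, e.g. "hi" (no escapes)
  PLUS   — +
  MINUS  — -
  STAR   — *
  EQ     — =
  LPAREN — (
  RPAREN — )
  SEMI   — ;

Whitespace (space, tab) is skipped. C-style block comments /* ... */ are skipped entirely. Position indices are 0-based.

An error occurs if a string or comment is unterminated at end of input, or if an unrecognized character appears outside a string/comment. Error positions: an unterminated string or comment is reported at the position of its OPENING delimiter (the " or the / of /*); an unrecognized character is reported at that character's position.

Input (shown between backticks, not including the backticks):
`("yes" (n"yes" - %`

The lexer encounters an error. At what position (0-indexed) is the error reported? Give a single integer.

Answer: 17

Derivation:
pos=0: emit LPAREN '('
pos=1: enter STRING mode
pos=1: emit STR "yes" (now at pos=6)
pos=7: emit LPAREN '('
pos=8: emit ID 'n' (now at pos=9)
pos=9: enter STRING mode
pos=9: emit STR "yes" (now at pos=14)
pos=15: emit MINUS '-'
pos=17: ERROR — unrecognized char '%'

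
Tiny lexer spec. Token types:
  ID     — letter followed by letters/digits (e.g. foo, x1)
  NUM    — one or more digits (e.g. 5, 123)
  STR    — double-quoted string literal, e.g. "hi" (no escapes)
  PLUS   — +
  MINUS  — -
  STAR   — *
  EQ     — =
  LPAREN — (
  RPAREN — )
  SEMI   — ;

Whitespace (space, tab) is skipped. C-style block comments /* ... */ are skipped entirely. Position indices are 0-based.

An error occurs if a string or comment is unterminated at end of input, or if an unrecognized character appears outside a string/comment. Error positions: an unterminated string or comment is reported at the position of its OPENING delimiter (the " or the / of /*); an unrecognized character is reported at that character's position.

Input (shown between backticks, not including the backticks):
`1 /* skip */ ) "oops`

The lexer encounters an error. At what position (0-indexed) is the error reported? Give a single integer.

Answer: 15

Derivation:
pos=0: emit NUM '1' (now at pos=1)
pos=2: enter COMMENT mode (saw '/*')
exit COMMENT mode (now at pos=12)
pos=13: emit RPAREN ')'
pos=15: enter STRING mode
pos=15: ERROR — unterminated string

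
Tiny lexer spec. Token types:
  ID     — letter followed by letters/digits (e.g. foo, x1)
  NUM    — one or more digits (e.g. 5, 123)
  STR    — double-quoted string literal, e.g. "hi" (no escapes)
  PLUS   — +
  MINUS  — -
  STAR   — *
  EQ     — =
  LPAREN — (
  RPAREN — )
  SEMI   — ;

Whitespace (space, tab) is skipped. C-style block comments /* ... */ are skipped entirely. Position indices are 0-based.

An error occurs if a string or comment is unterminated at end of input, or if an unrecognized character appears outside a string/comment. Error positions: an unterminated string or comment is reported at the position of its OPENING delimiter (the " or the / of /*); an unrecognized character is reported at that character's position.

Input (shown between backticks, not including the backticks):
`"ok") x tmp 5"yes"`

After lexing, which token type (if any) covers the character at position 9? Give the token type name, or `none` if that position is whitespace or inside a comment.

Answer: ID

Derivation:
pos=0: enter STRING mode
pos=0: emit STR "ok" (now at pos=4)
pos=4: emit RPAREN ')'
pos=6: emit ID 'x' (now at pos=7)
pos=8: emit ID 'tmp' (now at pos=11)
pos=12: emit NUM '5' (now at pos=13)
pos=13: enter STRING mode
pos=13: emit STR "yes" (now at pos=18)
DONE. 6 tokens: [STR, RPAREN, ID, ID, NUM, STR]
Position 9: char is 'm' -> ID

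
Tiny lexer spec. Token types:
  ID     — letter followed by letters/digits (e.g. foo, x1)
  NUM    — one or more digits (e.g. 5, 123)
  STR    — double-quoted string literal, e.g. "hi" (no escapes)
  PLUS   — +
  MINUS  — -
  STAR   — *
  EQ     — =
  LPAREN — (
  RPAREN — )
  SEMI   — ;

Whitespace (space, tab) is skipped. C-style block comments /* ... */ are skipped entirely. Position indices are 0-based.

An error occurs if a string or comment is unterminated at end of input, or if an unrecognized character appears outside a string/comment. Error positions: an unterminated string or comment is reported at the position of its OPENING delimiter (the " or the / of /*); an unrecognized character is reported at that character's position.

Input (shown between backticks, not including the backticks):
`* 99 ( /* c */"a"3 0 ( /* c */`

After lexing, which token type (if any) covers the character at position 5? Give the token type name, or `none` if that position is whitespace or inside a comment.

Answer: LPAREN

Derivation:
pos=0: emit STAR '*'
pos=2: emit NUM '99' (now at pos=4)
pos=5: emit LPAREN '('
pos=7: enter COMMENT mode (saw '/*')
exit COMMENT mode (now at pos=14)
pos=14: enter STRING mode
pos=14: emit STR "a" (now at pos=17)
pos=17: emit NUM '3' (now at pos=18)
pos=19: emit NUM '0' (now at pos=20)
pos=21: emit LPAREN '('
pos=23: enter COMMENT mode (saw '/*')
exit COMMENT mode (now at pos=30)
DONE. 7 tokens: [STAR, NUM, LPAREN, STR, NUM, NUM, LPAREN]
Position 5: char is '(' -> LPAREN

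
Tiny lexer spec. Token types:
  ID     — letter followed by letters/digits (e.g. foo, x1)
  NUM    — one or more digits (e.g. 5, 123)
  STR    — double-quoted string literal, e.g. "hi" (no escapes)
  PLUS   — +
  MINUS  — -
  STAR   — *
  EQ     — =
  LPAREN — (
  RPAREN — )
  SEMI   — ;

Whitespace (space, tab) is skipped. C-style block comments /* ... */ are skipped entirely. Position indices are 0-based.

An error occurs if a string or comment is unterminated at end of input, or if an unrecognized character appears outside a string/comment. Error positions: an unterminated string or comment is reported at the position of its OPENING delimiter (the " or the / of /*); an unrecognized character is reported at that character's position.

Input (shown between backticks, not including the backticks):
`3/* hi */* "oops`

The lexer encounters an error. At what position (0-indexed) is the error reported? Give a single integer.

pos=0: emit NUM '3' (now at pos=1)
pos=1: enter COMMENT mode (saw '/*')
exit COMMENT mode (now at pos=9)
pos=9: emit STAR '*'
pos=11: enter STRING mode
pos=11: ERROR — unterminated string

Answer: 11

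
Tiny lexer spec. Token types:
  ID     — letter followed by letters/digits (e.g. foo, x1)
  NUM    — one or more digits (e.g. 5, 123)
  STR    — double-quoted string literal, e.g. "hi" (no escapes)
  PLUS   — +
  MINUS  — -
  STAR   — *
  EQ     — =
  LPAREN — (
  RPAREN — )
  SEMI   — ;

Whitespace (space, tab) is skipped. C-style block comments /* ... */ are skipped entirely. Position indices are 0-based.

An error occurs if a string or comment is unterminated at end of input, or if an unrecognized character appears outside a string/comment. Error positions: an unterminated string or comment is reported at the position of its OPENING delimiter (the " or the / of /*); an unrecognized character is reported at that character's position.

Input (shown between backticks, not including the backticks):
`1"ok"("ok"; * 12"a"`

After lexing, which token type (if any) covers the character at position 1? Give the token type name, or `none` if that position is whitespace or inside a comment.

Answer: STR

Derivation:
pos=0: emit NUM '1' (now at pos=1)
pos=1: enter STRING mode
pos=1: emit STR "ok" (now at pos=5)
pos=5: emit LPAREN '('
pos=6: enter STRING mode
pos=6: emit STR "ok" (now at pos=10)
pos=10: emit SEMI ';'
pos=12: emit STAR '*'
pos=14: emit NUM '12' (now at pos=16)
pos=16: enter STRING mode
pos=16: emit STR "a" (now at pos=19)
DONE. 8 tokens: [NUM, STR, LPAREN, STR, SEMI, STAR, NUM, STR]
Position 1: char is '"' -> STR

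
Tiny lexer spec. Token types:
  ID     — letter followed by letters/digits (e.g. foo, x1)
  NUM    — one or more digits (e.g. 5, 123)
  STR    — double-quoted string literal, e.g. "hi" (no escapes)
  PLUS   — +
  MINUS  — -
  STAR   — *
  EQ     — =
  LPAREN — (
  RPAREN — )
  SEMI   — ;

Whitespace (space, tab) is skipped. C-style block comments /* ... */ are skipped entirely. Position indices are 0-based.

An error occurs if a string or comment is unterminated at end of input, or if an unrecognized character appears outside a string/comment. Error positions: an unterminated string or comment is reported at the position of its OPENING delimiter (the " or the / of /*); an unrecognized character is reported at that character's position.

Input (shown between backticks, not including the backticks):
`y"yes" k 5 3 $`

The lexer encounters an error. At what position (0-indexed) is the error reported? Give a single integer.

pos=0: emit ID 'y' (now at pos=1)
pos=1: enter STRING mode
pos=1: emit STR "yes" (now at pos=6)
pos=7: emit ID 'k' (now at pos=8)
pos=9: emit NUM '5' (now at pos=10)
pos=11: emit NUM '3' (now at pos=12)
pos=13: ERROR — unrecognized char '$'

Answer: 13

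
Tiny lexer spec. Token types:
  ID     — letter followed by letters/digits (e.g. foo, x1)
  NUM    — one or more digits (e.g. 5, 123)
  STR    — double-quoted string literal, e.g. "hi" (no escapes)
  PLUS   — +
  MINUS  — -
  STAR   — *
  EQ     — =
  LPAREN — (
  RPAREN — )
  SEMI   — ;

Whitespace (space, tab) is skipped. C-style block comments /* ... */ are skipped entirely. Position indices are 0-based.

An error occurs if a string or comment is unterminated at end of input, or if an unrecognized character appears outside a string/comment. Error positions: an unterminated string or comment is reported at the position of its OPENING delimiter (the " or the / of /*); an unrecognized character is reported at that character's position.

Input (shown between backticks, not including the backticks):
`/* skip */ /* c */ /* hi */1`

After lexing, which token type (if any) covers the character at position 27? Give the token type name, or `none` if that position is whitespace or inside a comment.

pos=0: enter COMMENT mode (saw '/*')
exit COMMENT mode (now at pos=10)
pos=11: enter COMMENT mode (saw '/*')
exit COMMENT mode (now at pos=18)
pos=19: enter COMMENT mode (saw '/*')
exit COMMENT mode (now at pos=27)
pos=27: emit NUM '1' (now at pos=28)
DONE. 1 tokens: [NUM]
Position 27: char is '1' -> NUM

Answer: NUM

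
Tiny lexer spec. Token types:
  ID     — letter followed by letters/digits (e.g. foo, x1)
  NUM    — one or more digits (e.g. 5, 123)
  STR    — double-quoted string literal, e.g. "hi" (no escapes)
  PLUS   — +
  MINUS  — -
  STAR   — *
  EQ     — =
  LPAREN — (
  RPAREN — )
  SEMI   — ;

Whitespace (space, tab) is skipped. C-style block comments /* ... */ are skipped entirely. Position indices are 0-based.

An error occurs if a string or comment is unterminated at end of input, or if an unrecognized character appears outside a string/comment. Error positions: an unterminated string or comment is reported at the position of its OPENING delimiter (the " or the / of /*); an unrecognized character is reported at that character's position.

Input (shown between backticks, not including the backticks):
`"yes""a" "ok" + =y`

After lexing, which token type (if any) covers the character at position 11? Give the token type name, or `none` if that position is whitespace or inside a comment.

pos=0: enter STRING mode
pos=0: emit STR "yes" (now at pos=5)
pos=5: enter STRING mode
pos=5: emit STR "a" (now at pos=8)
pos=9: enter STRING mode
pos=9: emit STR "ok" (now at pos=13)
pos=14: emit PLUS '+'
pos=16: emit EQ '='
pos=17: emit ID 'y' (now at pos=18)
DONE. 6 tokens: [STR, STR, STR, PLUS, EQ, ID]
Position 11: char is 'k' -> STR

Answer: STR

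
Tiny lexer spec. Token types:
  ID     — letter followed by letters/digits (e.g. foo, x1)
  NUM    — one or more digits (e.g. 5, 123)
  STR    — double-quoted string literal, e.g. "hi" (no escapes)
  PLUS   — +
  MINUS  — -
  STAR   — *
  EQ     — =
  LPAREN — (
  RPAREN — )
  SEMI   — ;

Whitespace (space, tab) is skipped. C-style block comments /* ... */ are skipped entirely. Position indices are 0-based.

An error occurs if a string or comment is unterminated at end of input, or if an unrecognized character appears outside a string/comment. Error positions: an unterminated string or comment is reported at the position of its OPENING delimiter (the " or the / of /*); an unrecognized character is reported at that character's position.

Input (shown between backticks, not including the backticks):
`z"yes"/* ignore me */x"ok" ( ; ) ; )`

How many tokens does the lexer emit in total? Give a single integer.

pos=0: emit ID 'z' (now at pos=1)
pos=1: enter STRING mode
pos=1: emit STR "yes" (now at pos=6)
pos=6: enter COMMENT mode (saw '/*')
exit COMMENT mode (now at pos=21)
pos=21: emit ID 'x' (now at pos=22)
pos=22: enter STRING mode
pos=22: emit STR "ok" (now at pos=26)
pos=27: emit LPAREN '('
pos=29: emit SEMI ';'
pos=31: emit RPAREN ')'
pos=33: emit SEMI ';'
pos=35: emit RPAREN ')'
DONE. 9 tokens: [ID, STR, ID, STR, LPAREN, SEMI, RPAREN, SEMI, RPAREN]

Answer: 9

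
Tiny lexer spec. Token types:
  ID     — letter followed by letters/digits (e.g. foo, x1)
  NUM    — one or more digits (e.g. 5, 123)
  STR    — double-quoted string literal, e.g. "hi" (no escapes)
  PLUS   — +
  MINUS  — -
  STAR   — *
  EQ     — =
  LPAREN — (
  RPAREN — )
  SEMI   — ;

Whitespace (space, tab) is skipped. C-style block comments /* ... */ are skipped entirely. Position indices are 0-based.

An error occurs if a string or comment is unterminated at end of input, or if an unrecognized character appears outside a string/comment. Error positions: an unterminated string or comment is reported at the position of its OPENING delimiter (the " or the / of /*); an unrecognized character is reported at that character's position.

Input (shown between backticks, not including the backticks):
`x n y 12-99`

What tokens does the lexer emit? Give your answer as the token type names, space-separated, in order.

Answer: ID ID ID NUM MINUS NUM

Derivation:
pos=0: emit ID 'x' (now at pos=1)
pos=2: emit ID 'n' (now at pos=3)
pos=4: emit ID 'y' (now at pos=5)
pos=6: emit NUM '12' (now at pos=8)
pos=8: emit MINUS '-'
pos=9: emit NUM '99' (now at pos=11)
DONE. 6 tokens: [ID, ID, ID, NUM, MINUS, NUM]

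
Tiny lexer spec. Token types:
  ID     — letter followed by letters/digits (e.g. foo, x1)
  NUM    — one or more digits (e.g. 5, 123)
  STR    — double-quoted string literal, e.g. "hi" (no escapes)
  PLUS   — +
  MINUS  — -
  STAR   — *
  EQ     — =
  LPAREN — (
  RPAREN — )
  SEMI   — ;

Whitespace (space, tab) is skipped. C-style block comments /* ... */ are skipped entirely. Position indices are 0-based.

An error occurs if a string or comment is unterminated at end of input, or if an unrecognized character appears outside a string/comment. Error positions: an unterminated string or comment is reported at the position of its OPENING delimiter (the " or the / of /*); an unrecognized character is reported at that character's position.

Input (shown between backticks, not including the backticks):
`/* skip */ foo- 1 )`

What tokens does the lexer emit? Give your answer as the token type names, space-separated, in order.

Answer: ID MINUS NUM RPAREN

Derivation:
pos=0: enter COMMENT mode (saw '/*')
exit COMMENT mode (now at pos=10)
pos=11: emit ID 'foo' (now at pos=14)
pos=14: emit MINUS '-'
pos=16: emit NUM '1' (now at pos=17)
pos=18: emit RPAREN ')'
DONE. 4 tokens: [ID, MINUS, NUM, RPAREN]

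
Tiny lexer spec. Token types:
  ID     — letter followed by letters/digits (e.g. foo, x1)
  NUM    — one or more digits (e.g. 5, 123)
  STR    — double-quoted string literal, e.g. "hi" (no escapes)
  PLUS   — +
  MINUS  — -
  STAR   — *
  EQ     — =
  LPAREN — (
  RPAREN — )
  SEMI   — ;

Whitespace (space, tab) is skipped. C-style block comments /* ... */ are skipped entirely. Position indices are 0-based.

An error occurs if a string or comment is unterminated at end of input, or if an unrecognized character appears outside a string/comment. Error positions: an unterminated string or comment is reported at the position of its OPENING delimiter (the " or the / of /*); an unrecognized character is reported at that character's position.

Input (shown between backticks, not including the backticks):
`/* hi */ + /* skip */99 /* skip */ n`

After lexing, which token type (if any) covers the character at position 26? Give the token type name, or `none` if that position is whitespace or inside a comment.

pos=0: enter COMMENT mode (saw '/*')
exit COMMENT mode (now at pos=8)
pos=9: emit PLUS '+'
pos=11: enter COMMENT mode (saw '/*')
exit COMMENT mode (now at pos=21)
pos=21: emit NUM '99' (now at pos=23)
pos=24: enter COMMENT mode (saw '/*')
exit COMMENT mode (now at pos=34)
pos=35: emit ID 'n' (now at pos=36)
DONE. 3 tokens: [PLUS, NUM, ID]
Position 26: char is ' ' -> none

Answer: none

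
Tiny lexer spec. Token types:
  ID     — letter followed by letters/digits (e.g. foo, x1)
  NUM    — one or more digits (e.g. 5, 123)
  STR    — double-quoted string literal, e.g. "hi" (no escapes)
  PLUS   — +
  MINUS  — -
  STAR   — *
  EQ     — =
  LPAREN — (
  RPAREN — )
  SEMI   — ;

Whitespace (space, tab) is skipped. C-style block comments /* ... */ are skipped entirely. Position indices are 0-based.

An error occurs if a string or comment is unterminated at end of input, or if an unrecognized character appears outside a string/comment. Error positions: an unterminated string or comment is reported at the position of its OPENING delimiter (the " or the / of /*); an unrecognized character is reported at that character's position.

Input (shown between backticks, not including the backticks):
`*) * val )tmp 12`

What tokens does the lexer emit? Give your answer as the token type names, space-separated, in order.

pos=0: emit STAR '*'
pos=1: emit RPAREN ')'
pos=3: emit STAR '*'
pos=5: emit ID 'val' (now at pos=8)
pos=9: emit RPAREN ')'
pos=10: emit ID 'tmp' (now at pos=13)
pos=14: emit NUM '12' (now at pos=16)
DONE. 7 tokens: [STAR, RPAREN, STAR, ID, RPAREN, ID, NUM]

Answer: STAR RPAREN STAR ID RPAREN ID NUM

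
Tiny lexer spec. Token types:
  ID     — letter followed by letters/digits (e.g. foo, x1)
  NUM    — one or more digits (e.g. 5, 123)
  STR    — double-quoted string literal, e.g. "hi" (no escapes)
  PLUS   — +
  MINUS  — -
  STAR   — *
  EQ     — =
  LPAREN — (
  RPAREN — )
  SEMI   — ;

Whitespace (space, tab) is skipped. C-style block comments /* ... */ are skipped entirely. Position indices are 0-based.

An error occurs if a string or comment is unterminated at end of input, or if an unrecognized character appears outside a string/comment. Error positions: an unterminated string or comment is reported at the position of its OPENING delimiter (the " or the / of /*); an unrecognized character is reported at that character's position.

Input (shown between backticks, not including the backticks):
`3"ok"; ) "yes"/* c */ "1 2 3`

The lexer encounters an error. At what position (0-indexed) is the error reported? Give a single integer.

pos=0: emit NUM '3' (now at pos=1)
pos=1: enter STRING mode
pos=1: emit STR "ok" (now at pos=5)
pos=5: emit SEMI ';'
pos=7: emit RPAREN ')'
pos=9: enter STRING mode
pos=9: emit STR "yes" (now at pos=14)
pos=14: enter COMMENT mode (saw '/*')
exit COMMENT mode (now at pos=21)
pos=22: enter STRING mode
pos=22: ERROR — unterminated string

Answer: 22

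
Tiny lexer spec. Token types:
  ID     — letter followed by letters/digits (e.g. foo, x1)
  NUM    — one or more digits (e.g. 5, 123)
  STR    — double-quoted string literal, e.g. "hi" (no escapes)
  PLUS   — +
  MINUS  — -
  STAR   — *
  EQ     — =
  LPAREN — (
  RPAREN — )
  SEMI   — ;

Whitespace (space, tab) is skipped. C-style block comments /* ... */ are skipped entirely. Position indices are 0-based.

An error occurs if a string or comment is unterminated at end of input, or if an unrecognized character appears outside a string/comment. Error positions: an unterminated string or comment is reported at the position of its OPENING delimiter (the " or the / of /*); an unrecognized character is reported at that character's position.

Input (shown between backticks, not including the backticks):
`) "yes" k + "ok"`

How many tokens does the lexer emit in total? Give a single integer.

Answer: 5

Derivation:
pos=0: emit RPAREN ')'
pos=2: enter STRING mode
pos=2: emit STR "yes" (now at pos=7)
pos=8: emit ID 'k' (now at pos=9)
pos=10: emit PLUS '+'
pos=12: enter STRING mode
pos=12: emit STR "ok" (now at pos=16)
DONE. 5 tokens: [RPAREN, STR, ID, PLUS, STR]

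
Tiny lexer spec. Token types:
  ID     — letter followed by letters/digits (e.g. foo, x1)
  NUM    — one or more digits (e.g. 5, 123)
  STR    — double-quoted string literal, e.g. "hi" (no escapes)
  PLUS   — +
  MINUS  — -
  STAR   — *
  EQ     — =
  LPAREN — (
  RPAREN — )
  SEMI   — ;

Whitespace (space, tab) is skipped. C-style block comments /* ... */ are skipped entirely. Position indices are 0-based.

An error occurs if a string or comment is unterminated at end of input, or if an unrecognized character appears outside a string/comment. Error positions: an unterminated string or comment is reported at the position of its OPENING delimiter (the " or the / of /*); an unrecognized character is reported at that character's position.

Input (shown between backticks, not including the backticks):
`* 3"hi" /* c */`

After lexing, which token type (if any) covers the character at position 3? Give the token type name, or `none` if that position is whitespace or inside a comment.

pos=0: emit STAR '*'
pos=2: emit NUM '3' (now at pos=3)
pos=3: enter STRING mode
pos=3: emit STR "hi" (now at pos=7)
pos=8: enter COMMENT mode (saw '/*')
exit COMMENT mode (now at pos=15)
DONE. 3 tokens: [STAR, NUM, STR]
Position 3: char is '"' -> STR

Answer: STR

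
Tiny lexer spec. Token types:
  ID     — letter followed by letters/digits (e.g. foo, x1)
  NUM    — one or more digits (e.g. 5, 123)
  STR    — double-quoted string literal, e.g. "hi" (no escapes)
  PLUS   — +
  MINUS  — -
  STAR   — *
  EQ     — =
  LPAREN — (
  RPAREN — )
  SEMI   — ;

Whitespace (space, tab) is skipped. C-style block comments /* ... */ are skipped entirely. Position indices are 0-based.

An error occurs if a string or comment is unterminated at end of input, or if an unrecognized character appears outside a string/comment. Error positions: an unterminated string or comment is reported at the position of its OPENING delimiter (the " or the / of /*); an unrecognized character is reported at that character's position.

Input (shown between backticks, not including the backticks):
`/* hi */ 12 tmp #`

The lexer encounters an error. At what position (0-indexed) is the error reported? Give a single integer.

pos=0: enter COMMENT mode (saw '/*')
exit COMMENT mode (now at pos=8)
pos=9: emit NUM '12' (now at pos=11)
pos=12: emit ID 'tmp' (now at pos=15)
pos=16: ERROR — unrecognized char '#'

Answer: 16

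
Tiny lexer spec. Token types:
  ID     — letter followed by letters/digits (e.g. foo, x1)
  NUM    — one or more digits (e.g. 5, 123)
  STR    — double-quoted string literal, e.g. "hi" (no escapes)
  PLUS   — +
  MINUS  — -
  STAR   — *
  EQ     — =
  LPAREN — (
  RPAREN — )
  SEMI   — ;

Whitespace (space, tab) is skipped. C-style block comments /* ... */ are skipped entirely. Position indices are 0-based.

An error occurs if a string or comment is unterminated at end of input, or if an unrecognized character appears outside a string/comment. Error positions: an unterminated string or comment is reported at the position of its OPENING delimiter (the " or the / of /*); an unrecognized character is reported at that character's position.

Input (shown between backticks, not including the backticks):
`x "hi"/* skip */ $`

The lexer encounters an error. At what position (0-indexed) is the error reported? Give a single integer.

Answer: 17

Derivation:
pos=0: emit ID 'x' (now at pos=1)
pos=2: enter STRING mode
pos=2: emit STR "hi" (now at pos=6)
pos=6: enter COMMENT mode (saw '/*')
exit COMMENT mode (now at pos=16)
pos=17: ERROR — unrecognized char '$'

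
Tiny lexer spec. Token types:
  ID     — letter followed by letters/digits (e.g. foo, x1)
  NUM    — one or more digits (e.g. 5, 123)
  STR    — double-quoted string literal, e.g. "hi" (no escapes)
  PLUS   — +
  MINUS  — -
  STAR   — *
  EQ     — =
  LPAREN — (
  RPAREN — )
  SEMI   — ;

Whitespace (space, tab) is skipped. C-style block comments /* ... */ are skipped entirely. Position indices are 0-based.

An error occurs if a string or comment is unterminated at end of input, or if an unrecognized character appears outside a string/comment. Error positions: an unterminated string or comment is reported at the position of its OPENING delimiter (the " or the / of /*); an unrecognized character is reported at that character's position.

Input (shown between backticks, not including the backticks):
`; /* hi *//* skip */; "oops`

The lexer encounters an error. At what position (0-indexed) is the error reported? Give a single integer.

Answer: 22

Derivation:
pos=0: emit SEMI ';'
pos=2: enter COMMENT mode (saw '/*')
exit COMMENT mode (now at pos=10)
pos=10: enter COMMENT mode (saw '/*')
exit COMMENT mode (now at pos=20)
pos=20: emit SEMI ';'
pos=22: enter STRING mode
pos=22: ERROR — unterminated string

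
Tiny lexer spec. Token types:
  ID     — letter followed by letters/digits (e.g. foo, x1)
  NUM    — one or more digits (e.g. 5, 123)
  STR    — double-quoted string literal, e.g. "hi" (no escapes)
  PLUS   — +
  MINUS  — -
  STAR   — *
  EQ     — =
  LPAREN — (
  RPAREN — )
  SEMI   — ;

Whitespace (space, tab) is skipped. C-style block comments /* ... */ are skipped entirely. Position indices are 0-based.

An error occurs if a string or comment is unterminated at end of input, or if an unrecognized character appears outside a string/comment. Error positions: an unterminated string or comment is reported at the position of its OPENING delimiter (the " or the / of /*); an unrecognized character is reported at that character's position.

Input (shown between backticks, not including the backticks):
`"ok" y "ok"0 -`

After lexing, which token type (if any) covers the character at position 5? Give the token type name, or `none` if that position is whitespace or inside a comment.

pos=0: enter STRING mode
pos=0: emit STR "ok" (now at pos=4)
pos=5: emit ID 'y' (now at pos=6)
pos=7: enter STRING mode
pos=7: emit STR "ok" (now at pos=11)
pos=11: emit NUM '0' (now at pos=12)
pos=13: emit MINUS '-'
DONE. 5 tokens: [STR, ID, STR, NUM, MINUS]
Position 5: char is 'y' -> ID

Answer: ID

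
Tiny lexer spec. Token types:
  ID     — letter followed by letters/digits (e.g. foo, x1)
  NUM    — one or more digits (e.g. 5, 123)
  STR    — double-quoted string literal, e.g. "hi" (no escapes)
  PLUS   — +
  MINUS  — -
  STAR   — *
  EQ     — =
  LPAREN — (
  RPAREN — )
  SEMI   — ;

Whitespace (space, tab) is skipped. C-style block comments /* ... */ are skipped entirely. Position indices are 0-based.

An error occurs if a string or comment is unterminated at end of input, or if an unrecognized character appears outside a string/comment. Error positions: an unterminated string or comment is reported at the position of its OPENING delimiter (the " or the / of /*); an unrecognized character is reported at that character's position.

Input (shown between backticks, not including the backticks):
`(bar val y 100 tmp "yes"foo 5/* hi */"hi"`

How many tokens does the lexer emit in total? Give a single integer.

Answer: 10

Derivation:
pos=0: emit LPAREN '('
pos=1: emit ID 'bar' (now at pos=4)
pos=5: emit ID 'val' (now at pos=8)
pos=9: emit ID 'y' (now at pos=10)
pos=11: emit NUM '100' (now at pos=14)
pos=15: emit ID 'tmp' (now at pos=18)
pos=19: enter STRING mode
pos=19: emit STR "yes" (now at pos=24)
pos=24: emit ID 'foo' (now at pos=27)
pos=28: emit NUM '5' (now at pos=29)
pos=29: enter COMMENT mode (saw '/*')
exit COMMENT mode (now at pos=37)
pos=37: enter STRING mode
pos=37: emit STR "hi" (now at pos=41)
DONE. 10 tokens: [LPAREN, ID, ID, ID, NUM, ID, STR, ID, NUM, STR]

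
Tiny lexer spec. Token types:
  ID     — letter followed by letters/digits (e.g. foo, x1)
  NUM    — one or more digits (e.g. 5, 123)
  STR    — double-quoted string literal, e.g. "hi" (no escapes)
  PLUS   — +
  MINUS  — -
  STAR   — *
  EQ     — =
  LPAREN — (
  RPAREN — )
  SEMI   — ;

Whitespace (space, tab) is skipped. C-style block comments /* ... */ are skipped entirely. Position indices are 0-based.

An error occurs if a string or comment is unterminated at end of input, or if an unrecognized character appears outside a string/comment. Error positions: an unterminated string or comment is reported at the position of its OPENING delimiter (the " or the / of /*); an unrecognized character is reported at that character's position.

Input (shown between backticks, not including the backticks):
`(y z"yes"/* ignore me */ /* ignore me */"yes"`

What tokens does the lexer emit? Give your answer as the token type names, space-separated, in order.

Answer: LPAREN ID ID STR STR

Derivation:
pos=0: emit LPAREN '('
pos=1: emit ID 'y' (now at pos=2)
pos=3: emit ID 'z' (now at pos=4)
pos=4: enter STRING mode
pos=4: emit STR "yes" (now at pos=9)
pos=9: enter COMMENT mode (saw '/*')
exit COMMENT mode (now at pos=24)
pos=25: enter COMMENT mode (saw '/*')
exit COMMENT mode (now at pos=40)
pos=40: enter STRING mode
pos=40: emit STR "yes" (now at pos=45)
DONE. 5 tokens: [LPAREN, ID, ID, STR, STR]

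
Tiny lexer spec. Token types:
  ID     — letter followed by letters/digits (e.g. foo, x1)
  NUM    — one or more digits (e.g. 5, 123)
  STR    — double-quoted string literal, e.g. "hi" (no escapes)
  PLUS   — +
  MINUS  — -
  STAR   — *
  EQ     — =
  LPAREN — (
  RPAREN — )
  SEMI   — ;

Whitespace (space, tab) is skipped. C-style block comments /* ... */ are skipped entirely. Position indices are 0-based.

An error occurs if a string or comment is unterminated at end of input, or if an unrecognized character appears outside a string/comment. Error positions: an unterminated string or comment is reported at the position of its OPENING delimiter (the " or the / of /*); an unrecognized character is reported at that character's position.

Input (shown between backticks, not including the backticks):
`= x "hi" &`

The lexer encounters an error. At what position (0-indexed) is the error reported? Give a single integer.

Answer: 9

Derivation:
pos=0: emit EQ '='
pos=2: emit ID 'x' (now at pos=3)
pos=4: enter STRING mode
pos=4: emit STR "hi" (now at pos=8)
pos=9: ERROR — unrecognized char '&'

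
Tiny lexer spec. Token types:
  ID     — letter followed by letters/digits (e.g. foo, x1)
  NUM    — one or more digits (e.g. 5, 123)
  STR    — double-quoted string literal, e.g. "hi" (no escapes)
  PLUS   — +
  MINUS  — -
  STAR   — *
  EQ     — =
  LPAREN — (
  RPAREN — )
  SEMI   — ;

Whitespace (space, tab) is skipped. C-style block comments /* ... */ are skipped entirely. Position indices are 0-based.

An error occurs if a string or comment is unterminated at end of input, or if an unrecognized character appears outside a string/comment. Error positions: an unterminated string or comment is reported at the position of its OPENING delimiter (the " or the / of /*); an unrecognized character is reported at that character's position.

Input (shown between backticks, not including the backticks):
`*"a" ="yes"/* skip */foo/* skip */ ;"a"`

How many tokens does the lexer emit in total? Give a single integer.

pos=0: emit STAR '*'
pos=1: enter STRING mode
pos=1: emit STR "a" (now at pos=4)
pos=5: emit EQ '='
pos=6: enter STRING mode
pos=6: emit STR "yes" (now at pos=11)
pos=11: enter COMMENT mode (saw '/*')
exit COMMENT mode (now at pos=21)
pos=21: emit ID 'foo' (now at pos=24)
pos=24: enter COMMENT mode (saw '/*')
exit COMMENT mode (now at pos=34)
pos=35: emit SEMI ';'
pos=36: enter STRING mode
pos=36: emit STR "a" (now at pos=39)
DONE. 7 tokens: [STAR, STR, EQ, STR, ID, SEMI, STR]

Answer: 7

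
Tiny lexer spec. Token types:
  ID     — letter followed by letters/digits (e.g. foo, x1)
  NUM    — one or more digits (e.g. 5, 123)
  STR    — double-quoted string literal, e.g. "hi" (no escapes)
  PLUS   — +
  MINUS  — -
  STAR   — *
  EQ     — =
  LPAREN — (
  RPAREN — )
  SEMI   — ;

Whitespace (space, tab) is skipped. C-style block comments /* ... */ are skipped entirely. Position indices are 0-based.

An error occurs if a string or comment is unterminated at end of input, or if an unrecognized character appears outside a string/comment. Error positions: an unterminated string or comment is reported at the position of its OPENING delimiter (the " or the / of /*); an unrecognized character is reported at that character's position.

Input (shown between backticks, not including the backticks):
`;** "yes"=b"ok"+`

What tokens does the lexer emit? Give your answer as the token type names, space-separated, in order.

Answer: SEMI STAR STAR STR EQ ID STR PLUS

Derivation:
pos=0: emit SEMI ';'
pos=1: emit STAR '*'
pos=2: emit STAR '*'
pos=4: enter STRING mode
pos=4: emit STR "yes" (now at pos=9)
pos=9: emit EQ '='
pos=10: emit ID 'b' (now at pos=11)
pos=11: enter STRING mode
pos=11: emit STR "ok" (now at pos=15)
pos=15: emit PLUS '+'
DONE. 8 tokens: [SEMI, STAR, STAR, STR, EQ, ID, STR, PLUS]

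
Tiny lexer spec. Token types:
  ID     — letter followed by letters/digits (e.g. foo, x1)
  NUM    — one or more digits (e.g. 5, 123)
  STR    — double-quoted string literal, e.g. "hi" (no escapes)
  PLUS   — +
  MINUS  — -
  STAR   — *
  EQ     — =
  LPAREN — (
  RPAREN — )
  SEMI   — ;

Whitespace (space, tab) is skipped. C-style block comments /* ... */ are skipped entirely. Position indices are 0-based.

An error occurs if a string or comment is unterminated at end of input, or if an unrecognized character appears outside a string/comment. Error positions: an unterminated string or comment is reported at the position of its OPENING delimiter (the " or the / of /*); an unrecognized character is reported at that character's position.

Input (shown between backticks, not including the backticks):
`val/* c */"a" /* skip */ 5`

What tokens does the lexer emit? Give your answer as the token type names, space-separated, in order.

Answer: ID STR NUM

Derivation:
pos=0: emit ID 'val' (now at pos=3)
pos=3: enter COMMENT mode (saw '/*')
exit COMMENT mode (now at pos=10)
pos=10: enter STRING mode
pos=10: emit STR "a" (now at pos=13)
pos=14: enter COMMENT mode (saw '/*')
exit COMMENT mode (now at pos=24)
pos=25: emit NUM '5' (now at pos=26)
DONE. 3 tokens: [ID, STR, NUM]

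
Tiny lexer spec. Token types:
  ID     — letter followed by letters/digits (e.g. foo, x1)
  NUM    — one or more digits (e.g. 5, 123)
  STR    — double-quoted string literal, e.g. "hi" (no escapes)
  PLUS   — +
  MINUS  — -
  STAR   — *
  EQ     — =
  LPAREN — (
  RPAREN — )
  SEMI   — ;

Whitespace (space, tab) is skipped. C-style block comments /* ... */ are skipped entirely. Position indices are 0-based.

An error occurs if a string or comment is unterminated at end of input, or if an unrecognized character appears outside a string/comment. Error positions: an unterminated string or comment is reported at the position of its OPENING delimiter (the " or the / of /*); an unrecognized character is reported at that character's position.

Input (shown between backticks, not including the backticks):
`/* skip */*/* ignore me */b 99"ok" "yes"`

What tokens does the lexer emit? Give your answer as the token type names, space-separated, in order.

Answer: STAR ID NUM STR STR

Derivation:
pos=0: enter COMMENT mode (saw '/*')
exit COMMENT mode (now at pos=10)
pos=10: emit STAR '*'
pos=11: enter COMMENT mode (saw '/*')
exit COMMENT mode (now at pos=26)
pos=26: emit ID 'b' (now at pos=27)
pos=28: emit NUM '99' (now at pos=30)
pos=30: enter STRING mode
pos=30: emit STR "ok" (now at pos=34)
pos=35: enter STRING mode
pos=35: emit STR "yes" (now at pos=40)
DONE. 5 tokens: [STAR, ID, NUM, STR, STR]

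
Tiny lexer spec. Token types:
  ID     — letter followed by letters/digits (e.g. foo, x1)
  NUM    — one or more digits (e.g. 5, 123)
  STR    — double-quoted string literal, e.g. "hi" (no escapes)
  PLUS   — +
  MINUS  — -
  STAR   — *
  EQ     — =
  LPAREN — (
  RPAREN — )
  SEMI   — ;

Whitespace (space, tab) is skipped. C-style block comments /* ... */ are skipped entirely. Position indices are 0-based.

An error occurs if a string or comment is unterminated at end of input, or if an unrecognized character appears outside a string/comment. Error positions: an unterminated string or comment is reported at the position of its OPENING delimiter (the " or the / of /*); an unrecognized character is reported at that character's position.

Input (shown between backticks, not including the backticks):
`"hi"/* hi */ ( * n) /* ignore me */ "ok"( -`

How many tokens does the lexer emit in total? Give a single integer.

Answer: 8

Derivation:
pos=0: enter STRING mode
pos=0: emit STR "hi" (now at pos=4)
pos=4: enter COMMENT mode (saw '/*')
exit COMMENT mode (now at pos=12)
pos=13: emit LPAREN '('
pos=15: emit STAR '*'
pos=17: emit ID 'n' (now at pos=18)
pos=18: emit RPAREN ')'
pos=20: enter COMMENT mode (saw '/*')
exit COMMENT mode (now at pos=35)
pos=36: enter STRING mode
pos=36: emit STR "ok" (now at pos=40)
pos=40: emit LPAREN '('
pos=42: emit MINUS '-'
DONE. 8 tokens: [STR, LPAREN, STAR, ID, RPAREN, STR, LPAREN, MINUS]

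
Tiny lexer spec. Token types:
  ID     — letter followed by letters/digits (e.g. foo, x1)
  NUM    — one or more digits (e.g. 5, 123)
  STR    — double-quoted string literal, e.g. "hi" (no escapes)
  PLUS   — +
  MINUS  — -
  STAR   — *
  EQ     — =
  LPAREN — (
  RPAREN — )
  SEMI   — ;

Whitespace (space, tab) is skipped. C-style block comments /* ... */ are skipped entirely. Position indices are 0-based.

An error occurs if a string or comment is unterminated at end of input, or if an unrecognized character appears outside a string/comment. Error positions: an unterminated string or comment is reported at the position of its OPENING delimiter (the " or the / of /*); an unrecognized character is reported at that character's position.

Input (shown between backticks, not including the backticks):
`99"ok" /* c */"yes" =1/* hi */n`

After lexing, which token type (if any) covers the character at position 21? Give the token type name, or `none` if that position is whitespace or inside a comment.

pos=0: emit NUM '99' (now at pos=2)
pos=2: enter STRING mode
pos=2: emit STR "ok" (now at pos=6)
pos=7: enter COMMENT mode (saw '/*')
exit COMMENT mode (now at pos=14)
pos=14: enter STRING mode
pos=14: emit STR "yes" (now at pos=19)
pos=20: emit EQ '='
pos=21: emit NUM '1' (now at pos=22)
pos=22: enter COMMENT mode (saw '/*')
exit COMMENT mode (now at pos=30)
pos=30: emit ID 'n' (now at pos=31)
DONE. 6 tokens: [NUM, STR, STR, EQ, NUM, ID]
Position 21: char is '1' -> NUM

Answer: NUM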